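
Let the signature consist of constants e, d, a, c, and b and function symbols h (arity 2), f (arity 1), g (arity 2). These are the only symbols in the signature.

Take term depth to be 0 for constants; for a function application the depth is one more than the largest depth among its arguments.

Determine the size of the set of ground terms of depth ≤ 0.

Write N_k for the number of ground terms of depth ≤ k. A term of depth ≤ k is either a constant or a function symbol applied to arguments of depth ≤ k−1, so N_k = 5 + N_{k-1}^2 + N_{k-1} + N_{k-1}^2.
N_0 = 5
Explicitly: e, d, a, c, b.

5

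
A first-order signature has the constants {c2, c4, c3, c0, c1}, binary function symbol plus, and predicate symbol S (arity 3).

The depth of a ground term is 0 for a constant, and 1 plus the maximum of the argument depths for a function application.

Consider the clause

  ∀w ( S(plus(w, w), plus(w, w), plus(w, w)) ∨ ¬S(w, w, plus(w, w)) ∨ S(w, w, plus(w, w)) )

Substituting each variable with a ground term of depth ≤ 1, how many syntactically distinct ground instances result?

Ground terms of depth ≤ 1:
  Write N_k for the number of ground terms of depth ≤ k. A term of depth ≤ k is either a constant or a function symbol applied to arguments of depth ≤ k−1, so N_k = 5 + N_{k-1}^2.
  N_0 = 5
  N_1 = 5 + 5^2 = 30
So there are 30 ground terms available for substitution.
The clause has 1 distinct variable (w), which appears in the body. In the free term algebra distinct substitutions yield syntactically distinct ground instances.
Number of ground instances = 30.

30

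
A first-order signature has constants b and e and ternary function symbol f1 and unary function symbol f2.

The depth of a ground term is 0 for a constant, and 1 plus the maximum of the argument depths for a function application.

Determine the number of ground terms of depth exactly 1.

Let N_k = |{terms of depth ≤ k}|. Then N_0 = 2 and N_k = 2 + N_{k-1}^3 + N_{k-1} for k ≥ 1 (one summand per function symbol, arity giving the exponent).
N_0 = 2
N_1 = 2 + 2^3 + 2 = 12
Terms of depth exactly 1: N_1 − N_0 = 12 − 2 = 10.

10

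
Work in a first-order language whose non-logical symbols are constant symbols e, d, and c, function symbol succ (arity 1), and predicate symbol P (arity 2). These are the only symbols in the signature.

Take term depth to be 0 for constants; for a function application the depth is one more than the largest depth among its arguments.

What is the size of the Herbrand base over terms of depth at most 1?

First count ground terms of depth ≤ 1.
Count level by level. With function symbols succ/1, the terms of depth ≤ k are the 3 constants together with each function applied to depth-≤(k−1) tuples, so N_k = 3 + N_{k-1}.
N_0 = 3
N_1 = 3 + 3 = 6
Explicitly: e, d, c, succ(e), succ(d), succ(c).
So |H| = 6.
Each predicate of arity r yields |H|^r ground atoms (one per choice of an r-tuple from H):
  P: 6^2 = 36
Total ground atoms: 36.

36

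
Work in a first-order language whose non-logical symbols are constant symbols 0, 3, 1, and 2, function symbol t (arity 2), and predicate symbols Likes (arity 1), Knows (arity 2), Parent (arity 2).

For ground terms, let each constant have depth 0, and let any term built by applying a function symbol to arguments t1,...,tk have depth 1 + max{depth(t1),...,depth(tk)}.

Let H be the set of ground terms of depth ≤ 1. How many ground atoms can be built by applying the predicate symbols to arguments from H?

820

First count ground terms of depth ≤ 1.
Count level by level. With function symbols t/2, the terms of depth ≤ k are the 4 constants together with each function applied to depth-≤(k−1) tuples, so N_k = 4 + N_{k-1}^2.
N_0 = 4
N_1 = 4 + 4^2 = 20
So |H| = 20.
Ground atoms are formed by filling each argument slot of a predicate with a term from H, so an r-ary predicate gives |H|^r atoms:
  Likes: 20;  Knows: 20^2 = 400;  Parent: 20^2 = 400
Total ground atoms: 20 + 400 + 400 = 820.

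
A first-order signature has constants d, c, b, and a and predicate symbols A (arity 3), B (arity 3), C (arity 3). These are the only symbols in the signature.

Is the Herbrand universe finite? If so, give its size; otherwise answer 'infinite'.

There are no function symbols, so every ground term is one of the 4 constants.
The Herbrand universe is {d, c, b, a}, which is finite with 4 elements.

4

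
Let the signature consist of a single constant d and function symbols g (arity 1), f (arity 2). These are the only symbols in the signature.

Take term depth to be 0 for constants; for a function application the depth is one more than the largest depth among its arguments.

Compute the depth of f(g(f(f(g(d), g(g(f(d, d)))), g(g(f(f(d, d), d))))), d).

depth(g(d)) = 1 + depth(d) = 1 + 0 = 1
depth(f(d, d)) = 1 + max(0, 0) = 1
depth(g(f(d, d))) = 1 + depth(f(d, d)) = 1 + 1 = 2
depth(g(g(f(d, d)))) = 1 + depth(g(f(d, d))) = 1 + 2 = 3
depth(f(g(d), g(g(f(d, d))))) = 1 + max(1, 3) = 4
depth(f(f(d, d), d)) = 1 + max(1, 0) = 2
depth(g(f(f(d, d), d))) = 1 + depth(f(f(d, d), d)) = 1 + 2 = 3
depth(g(g(f(f(d, d), d)))) = 1 + depth(g(f(f(d, d), d))) = 1 + 3 = 4
depth(f(f(g(d), g(g(f(d, d)))), g(g(f(f(d, d), d))))) = 1 + max(4, 4) = 5
depth(g(f(f(g(d), g(g(f(d, d)))), g(g(f(f(d, d), d)))))) = 1 + depth(f(f(g(d), g(g(f(d, d)))), g(g(f(f(d, d), d))))) = 1 + 5 = 6
depth(f(g(f(f(g(d), g(g(f(d, d)))), g(g(f(f(d, d), d))))), d)) = 1 + max(6, 0) = 7

7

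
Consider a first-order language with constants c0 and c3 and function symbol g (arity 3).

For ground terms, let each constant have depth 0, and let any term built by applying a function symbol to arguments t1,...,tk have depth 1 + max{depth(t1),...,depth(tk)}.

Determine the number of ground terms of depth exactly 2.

Let N_k count ground terms of depth at most k. Each non-constant term of depth ≤ k is some function symbol applied to depth-≤(k−1) arguments, giving N_k = 2 + N_{k-1}^3.
N_0 = 2
N_1 = 2 + 2^3 = 10
N_2 = 2 + 10^3 = 1002
Terms of depth exactly 2: N_2 − N_1 = 1002 − 10 = 992.

992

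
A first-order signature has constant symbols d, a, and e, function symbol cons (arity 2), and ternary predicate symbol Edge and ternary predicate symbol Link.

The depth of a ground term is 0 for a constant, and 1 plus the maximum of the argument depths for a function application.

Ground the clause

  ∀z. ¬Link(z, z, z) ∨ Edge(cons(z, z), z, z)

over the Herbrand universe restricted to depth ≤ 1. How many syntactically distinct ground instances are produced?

Ground terms of depth ≤ 1:
  Count level by level. With function symbols cons/2, the terms of depth ≤ k are the 3 constants together with each function applied to depth-≤(k−1) tuples, so N_k = 3 + N_{k-1}^2.
  N_0 = 3
  N_1 = 3 + 3^2 = 12
  Explicitly: d, a, e, cons(d, d), cons(d, a), cons(d, e), cons(a, d), cons(a, a), cons(a, e), cons(e, d), cons(e, a), cons(e, e).
So there are 12 ground terms available for substitution.
The clause has 1 distinct variable (z), which appears in the body. In the free term algebra distinct substitutions yield syntactically distinct ground instances.
Number of ground instances = 12.

12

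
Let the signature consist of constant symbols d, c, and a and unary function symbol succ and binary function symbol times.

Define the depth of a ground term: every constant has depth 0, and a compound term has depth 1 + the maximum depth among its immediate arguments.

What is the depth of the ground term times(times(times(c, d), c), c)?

depth(times(c, d)) = 1 + max(0, 0) = 1
depth(times(times(c, d), c)) = 1 + max(1, 0) = 2
depth(times(times(times(c, d), c), c)) = 1 + max(2, 0) = 3

3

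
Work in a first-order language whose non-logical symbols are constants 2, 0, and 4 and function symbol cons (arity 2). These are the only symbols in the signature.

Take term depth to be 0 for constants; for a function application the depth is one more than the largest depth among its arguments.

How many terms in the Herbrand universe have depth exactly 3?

Let N_k count ground terms of depth at most k. Each non-constant term of depth ≤ k is some function symbol applied to depth-≤(k−1) arguments, giving N_k = 3 + N_{k-1}^2.
N_0 = 3
N_1 = 3 + 3^2 = 12
N_2 = 3 + 12^2 = 147
N_3 = 3 + 147^2 = 21612
Terms of depth exactly 3: N_3 − N_2 = 21612 − 147 = 21465.

21465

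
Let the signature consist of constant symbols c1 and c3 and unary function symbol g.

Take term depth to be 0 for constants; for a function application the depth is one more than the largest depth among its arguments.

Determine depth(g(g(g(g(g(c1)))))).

5

depth(g(c1)) = 1 + depth(c1) = 1 + 0 = 1
depth(g(g(c1))) = 1 + depth(g(c1)) = 1 + 1 = 2
depth(g(g(g(c1)))) = 1 + depth(g(g(c1))) = 1 + 2 = 3
depth(g(g(g(g(c1))))) = 1 + depth(g(g(g(c1)))) = 1 + 3 = 4
depth(g(g(g(g(g(c1)))))) = 1 + depth(g(g(g(g(c1))))) = 1 + 4 = 5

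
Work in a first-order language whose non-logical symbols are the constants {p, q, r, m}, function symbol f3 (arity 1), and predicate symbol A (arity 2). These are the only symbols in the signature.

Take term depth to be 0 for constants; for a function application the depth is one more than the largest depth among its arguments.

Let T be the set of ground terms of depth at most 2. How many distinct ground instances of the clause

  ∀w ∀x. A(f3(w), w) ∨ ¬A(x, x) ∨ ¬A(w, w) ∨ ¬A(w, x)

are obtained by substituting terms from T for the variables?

Ground terms of depth ≤ 2:
  Count level by level. With function symbols f3/1, the terms of depth ≤ k are the 4 constants together with each function applied to depth-≤(k−1) tuples, so N_k = 4 + N_{k-1}.
  N_0 = 4
  N_1 = 4 + 4 = 8
  N_2 = 4 + 8 = 12
  Explicitly: p, q, r, m, f3(p), f3(q), f3(r), f3(m), f3(f3(p)), f3(f3(q)), f3(f3(r)), f3(f3(m)).
So there are 12 ground terms available for substitution.
The clause has 2 distinct variables (w, x), each appearing in the body. In the free term algebra distinct substitutions yield syntactically distinct ground instances.
Number of ground instances = 12^2 = 144.

144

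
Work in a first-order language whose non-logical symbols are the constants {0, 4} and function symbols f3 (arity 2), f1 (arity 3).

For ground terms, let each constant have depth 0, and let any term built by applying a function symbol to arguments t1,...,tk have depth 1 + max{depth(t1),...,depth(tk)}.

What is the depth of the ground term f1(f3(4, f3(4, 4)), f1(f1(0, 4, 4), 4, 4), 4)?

3

depth(f3(4, 4)) = 1 + max(0, 0) = 1
depth(f3(4, f3(4, 4))) = 1 + max(0, 1) = 2
depth(f1(0, 4, 4)) = 1 + max(0, 0, 0) = 1
depth(f1(f1(0, 4, 4), 4, 4)) = 1 + max(1, 0, 0) = 2
depth(f1(f3(4, f3(4, 4)), f1(f1(0, 4, 4), 4, 4), 4)) = 1 + max(2, 2, 0) = 3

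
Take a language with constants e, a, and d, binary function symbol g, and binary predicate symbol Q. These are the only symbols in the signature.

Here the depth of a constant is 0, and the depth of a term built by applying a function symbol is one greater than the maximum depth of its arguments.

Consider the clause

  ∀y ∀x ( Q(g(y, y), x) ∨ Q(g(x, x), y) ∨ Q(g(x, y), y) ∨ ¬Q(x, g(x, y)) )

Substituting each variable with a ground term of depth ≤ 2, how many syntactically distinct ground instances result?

21609

Ground terms of depth ≤ 2:
  If N_k denotes the number of depth-≤k ground terms, the 3 constants give N_0 = 3, and each function symbol of arity r contributes N_{k-1}^r new terms at level k: N_k = 3 + N_{k-1}^2.
  N_0 = 3
  N_1 = 3 + 3^2 = 12
  N_2 = 3 + 12^2 = 147
So there are 147 ground terms available for substitution.
The body mentions every one of the 2 quantified variables; since ground terms form a free algebra, no two substitutions collapse to the same formula.
Number of ground instances = 147^2 = 21609.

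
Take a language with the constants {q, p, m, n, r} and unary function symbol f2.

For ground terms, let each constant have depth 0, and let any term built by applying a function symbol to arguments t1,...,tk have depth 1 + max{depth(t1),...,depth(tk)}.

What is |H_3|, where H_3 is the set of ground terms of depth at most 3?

20

Let N_k = |{terms of depth ≤ k}|. Then N_0 = 5 and N_k = 5 + N_{k-1} for k ≥ 1 (one summand per function symbol, arity giving the exponent).
N_0 = 5
N_1 = 5 + 5 = 10
N_2 = 5 + 10 = 15
N_3 = 5 + 15 = 20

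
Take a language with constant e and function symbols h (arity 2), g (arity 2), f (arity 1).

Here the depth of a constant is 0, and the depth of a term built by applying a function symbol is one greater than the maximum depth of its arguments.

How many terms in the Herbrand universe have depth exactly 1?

Let N_k count ground terms of depth at most k. Each non-constant term of depth ≤ k is some function symbol applied to depth-≤(k−1) arguments, giving N_k = 1 + N_{k-1}^2 + N_{k-1}^2 + N_{k-1}.
N_0 = 1
N_1 = 1 + 1^2 + 1^2 + 1 = 4
Terms of depth exactly 1: N_1 − N_0 = 4 − 1 = 3.

3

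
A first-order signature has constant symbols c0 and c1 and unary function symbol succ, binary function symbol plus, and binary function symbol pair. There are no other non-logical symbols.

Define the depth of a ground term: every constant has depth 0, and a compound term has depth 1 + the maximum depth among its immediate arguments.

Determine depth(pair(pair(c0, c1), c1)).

2

depth(pair(c0, c1)) = 1 + max(0, 0) = 1
depth(pair(pair(c0, c1), c1)) = 1 + max(1, 0) = 2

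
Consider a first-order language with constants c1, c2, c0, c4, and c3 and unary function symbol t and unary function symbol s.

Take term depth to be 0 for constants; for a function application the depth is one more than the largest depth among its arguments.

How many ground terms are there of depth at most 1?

Let N_k = |{terms of depth ≤ k}|. Then N_0 = 5 and N_k = 5 + N_{k-1} + N_{k-1} for k ≥ 1 (one summand per function symbol, arity giving the exponent).
N_0 = 5
N_1 = 5 + 5 + 5 = 15

15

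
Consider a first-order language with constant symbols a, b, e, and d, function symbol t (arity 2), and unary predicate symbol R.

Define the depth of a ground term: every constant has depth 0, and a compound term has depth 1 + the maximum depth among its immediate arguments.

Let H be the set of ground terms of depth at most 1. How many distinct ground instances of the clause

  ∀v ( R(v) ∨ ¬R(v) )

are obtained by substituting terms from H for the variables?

Ground terms of depth ≤ 1:
  Write N_k for the number of ground terms of depth ≤ k. A term of depth ≤ k is either a constant or a function symbol applied to arguments of depth ≤ k−1, so N_k = 4 + N_{k-1}^2.
  N_0 = 4
  N_1 = 4 + 4^2 = 20
So there are 20 ground terms available for substitution.
The variable v ranges independently over the available ground terms, and distinct assignments produce distinct instances.
Number of ground instances = 20.

20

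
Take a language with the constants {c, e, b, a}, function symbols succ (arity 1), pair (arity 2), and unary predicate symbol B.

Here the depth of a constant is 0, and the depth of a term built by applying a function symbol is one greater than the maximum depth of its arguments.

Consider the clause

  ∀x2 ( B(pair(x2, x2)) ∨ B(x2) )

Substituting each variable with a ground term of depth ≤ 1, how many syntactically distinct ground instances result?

Ground terms of depth ≤ 1:
  Let N_k = |{terms of depth ≤ k}|. Then N_0 = 4 and N_k = 4 + N_{k-1} + N_{k-1}^2 for k ≥ 1 (one summand per function symbol, arity giving the exponent).
  N_0 = 4
  N_1 = 4 + 4 + 4^2 = 24
So there are 24 ground terms available for substitution.
The body mentions the single quantified variable x2; since ground terms form a free algebra, no two substitutions collapse to the same formula.
Number of ground instances = 24.

24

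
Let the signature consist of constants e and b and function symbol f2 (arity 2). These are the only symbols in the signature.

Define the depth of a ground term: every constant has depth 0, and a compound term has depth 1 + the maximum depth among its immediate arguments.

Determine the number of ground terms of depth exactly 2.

Let N_k = |{terms of depth ≤ k}|. Then N_0 = 2 and N_k = 2 + N_{k-1}^2 for k ≥ 1 (one summand per function symbol, arity giving the exponent).
N_0 = 2
N_1 = 2 + 2^2 = 6
N_2 = 2 + 6^2 = 38
Terms of depth exactly 2: N_2 − N_1 = 38 − 6 = 32.

32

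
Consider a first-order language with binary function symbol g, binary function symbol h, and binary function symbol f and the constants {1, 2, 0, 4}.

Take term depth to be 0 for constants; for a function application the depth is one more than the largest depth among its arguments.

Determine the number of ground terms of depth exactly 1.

48

Let N_k count ground terms of depth at most k. Each non-constant term of depth ≤ k is some function symbol applied to depth-≤(k−1) arguments, giving N_k = 4 + N_{k-1}^2 + N_{k-1}^2 + N_{k-1}^2.
N_0 = 4
N_1 = 4 + 4^2 + 4^2 + 4^2 = 52
Terms of depth exactly 1: N_1 − N_0 = 52 − 4 = 48.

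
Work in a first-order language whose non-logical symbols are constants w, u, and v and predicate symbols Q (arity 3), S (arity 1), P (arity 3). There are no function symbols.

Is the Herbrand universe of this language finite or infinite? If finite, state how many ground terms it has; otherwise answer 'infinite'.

There are no function symbols, so every ground term is one of the 3 constants.
The Herbrand universe is {w, u, v}, which is finite with 3 elements.

3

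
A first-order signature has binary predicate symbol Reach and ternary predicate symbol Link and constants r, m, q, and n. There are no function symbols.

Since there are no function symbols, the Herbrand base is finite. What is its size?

With no function symbols, the Herbrand universe is just the 4 constants.
Ground atoms per predicate: Reach: 4^2 = 16, Link: 4^3 = 64.
Herbrand base size = 16 + 64 = 80.

80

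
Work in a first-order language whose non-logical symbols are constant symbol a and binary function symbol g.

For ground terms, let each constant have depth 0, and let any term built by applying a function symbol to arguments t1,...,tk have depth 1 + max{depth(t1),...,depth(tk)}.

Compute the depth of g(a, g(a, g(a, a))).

depth(g(a, a)) = 1 + max(0, 0) = 1
depth(g(a, g(a, a))) = 1 + max(0, 1) = 2
depth(g(a, g(a, g(a, a)))) = 1 + max(0, 2) = 3

3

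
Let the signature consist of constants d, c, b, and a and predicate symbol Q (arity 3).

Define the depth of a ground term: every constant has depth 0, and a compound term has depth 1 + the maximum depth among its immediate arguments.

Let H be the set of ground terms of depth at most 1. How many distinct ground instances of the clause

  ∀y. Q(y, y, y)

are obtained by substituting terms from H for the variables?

4

Ground terms of depth ≤ 1:
  With no function symbols every ground term is a constant, so there are exactly 4 ground terms at every depth bound.
  N_0 = 4
  N_1 = 4
So there are 4 ground terms available for substitution.
The variable y ranges independently over the available ground terms, and distinct assignments produce distinct instances.
Number of ground instances = 4.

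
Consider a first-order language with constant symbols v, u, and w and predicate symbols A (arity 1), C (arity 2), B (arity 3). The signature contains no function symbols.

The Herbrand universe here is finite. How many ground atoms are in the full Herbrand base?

39

With no function symbols, the Herbrand universe is just the 3 constants.
Ground atoms per predicate: A: 3, C: 3^2 = 9, B: 3^3 = 27.
Herbrand base size = 3 + 9 + 27 = 39.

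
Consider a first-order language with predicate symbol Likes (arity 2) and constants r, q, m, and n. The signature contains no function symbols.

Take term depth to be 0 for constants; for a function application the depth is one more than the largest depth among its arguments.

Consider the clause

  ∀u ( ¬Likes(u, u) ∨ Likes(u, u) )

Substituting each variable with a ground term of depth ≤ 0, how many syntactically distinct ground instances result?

4

Ground terms of depth ≤ 0:
  With no function symbols every ground term is a constant, so there are exactly 4 ground terms at every depth bound.
  N_0 = 4
  Explicitly: r, q, m, n.
So there are 4 ground terms available for substitution.
There is 1 variable to instantiate (u),  occurring in at least one literal, so different choices give different ground instances.
Number of ground instances = 4.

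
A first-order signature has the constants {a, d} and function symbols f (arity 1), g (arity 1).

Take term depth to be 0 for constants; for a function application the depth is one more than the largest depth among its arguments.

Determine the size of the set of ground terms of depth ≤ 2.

14

Count level by level. With function symbols f/1, g/1, the terms of depth ≤ k are the 2 constants together with each function applied to depth-≤(k−1) tuples, so N_k = 2 + N_{k-1} + N_{k-1}.
N_0 = 2
N_1 = 2 + 2 + 2 = 6
N_2 = 2 + 6 + 6 = 14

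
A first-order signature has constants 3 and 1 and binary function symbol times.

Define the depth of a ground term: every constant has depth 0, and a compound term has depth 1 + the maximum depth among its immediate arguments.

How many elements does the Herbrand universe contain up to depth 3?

Let N_k = |{terms of depth ≤ k}|. Then N_0 = 2 and N_k = 2 + N_{k-1}^2 for k ≥ 1 (one summand per function symbol, arity giving the exponent).
N_0 = 2
N_1 = 2 + 2^2 = 6
N_2 = 2 + 6^2 = 38
N_3 = 2 + 38^2 = 1446

1446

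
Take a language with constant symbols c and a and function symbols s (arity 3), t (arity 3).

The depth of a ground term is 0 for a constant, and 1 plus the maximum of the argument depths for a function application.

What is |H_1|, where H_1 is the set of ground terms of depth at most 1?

Let N_k count ground terms of depth at most k. Each non-constant term of depth ≤ k is some function symbol applied to depth-≤(k−1) arguments, giving N_k = 2 + N_{k-1}^3 + N_{k-1}^3.
N_0 = 2
N_1 = 2 + 2^3 + 2^3 = 18

18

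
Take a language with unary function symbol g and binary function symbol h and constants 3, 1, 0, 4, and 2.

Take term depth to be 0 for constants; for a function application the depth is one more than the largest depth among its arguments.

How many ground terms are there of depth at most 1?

If N_k denotes the number of depth-≤k ground terms, the 5 constants give N_0 = 5, and each function symbol of arity r contributes N_{k-1}^r new terms at level k: N_k = 5 + N_{k-1} + N_{k-1}^2.
N_0 = 5
N_1 = 5 + 5 + 5^2 = 35

35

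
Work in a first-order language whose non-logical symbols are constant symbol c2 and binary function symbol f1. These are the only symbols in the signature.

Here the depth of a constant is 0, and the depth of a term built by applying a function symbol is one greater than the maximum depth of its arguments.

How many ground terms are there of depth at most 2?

5

Let N_k count ground terms of depth at most k. Each non-constant term of depth ≤ k is some function symbol applied to depth-≤(k−1) arguments, giving N_k = 1 + N_{k-1}^2.
N_0 = 1
N_1 = 1 + 1^2 = 2
N_2 = 1 + 2^2 = 5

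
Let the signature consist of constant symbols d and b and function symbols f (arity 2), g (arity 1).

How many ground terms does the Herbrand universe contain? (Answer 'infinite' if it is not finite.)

infinite

The signature has at least one function symbol (f, arity 2) and at least one constant (d).
Iterating f gives infinitely many distinct ground terms: d, f(d, d), f(f(d, d), f(d, d)), ...
So the Herbrand universe is infinite.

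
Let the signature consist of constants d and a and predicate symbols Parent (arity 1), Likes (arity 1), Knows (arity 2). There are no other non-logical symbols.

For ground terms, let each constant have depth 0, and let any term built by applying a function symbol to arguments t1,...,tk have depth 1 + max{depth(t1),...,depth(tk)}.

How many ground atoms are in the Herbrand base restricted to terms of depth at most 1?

8

First count ground terms of depth ≤ 1.
With no function symbols every ground term is a constant, so there are exactly 2 ground terms at every depth bound.
N_0 = 2
N_1 = 2
So |H| = 2.
Each predicate of arity r yields |H|^r ground atoms (one per choice of an r-tuple from H):
  Parent: 2;  Likes: 2;  Knows: 2^2 = 4
Total ground atoms: 2 + 2 + 4 = 8.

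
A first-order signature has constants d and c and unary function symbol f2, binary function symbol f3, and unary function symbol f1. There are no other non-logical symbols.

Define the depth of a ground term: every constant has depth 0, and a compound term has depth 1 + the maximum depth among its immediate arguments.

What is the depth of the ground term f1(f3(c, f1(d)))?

depth(f1(d)) = 1 + depth(d) = 1 + 0 = 1
depth(f3(c, f1(d))) = 1 + max(0, 1) = 2
depth(f1(f3(c, f1(d)))) = 1 + depth(f3(c, f1(d))) = 1 + 2 = 3

3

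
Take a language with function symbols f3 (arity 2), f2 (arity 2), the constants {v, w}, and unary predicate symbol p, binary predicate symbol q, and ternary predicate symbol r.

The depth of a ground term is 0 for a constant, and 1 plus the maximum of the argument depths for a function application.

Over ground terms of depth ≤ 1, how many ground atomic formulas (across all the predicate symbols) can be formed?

1110

First count ground terms of depth ≤ 1.
Count level by level. With function symbols f3/2, f2/2, the terms of depth ≤ k are the 2 constants together with each function applied to depth-≤(k−1) tuples, so N_k = 2 + N_{k-1}^2 + N_{k-1}^2.
N_0 = 2
N_1 = 2 + 2^2 + 2^2 = 10
So |H| = 10.
For each predicate symbol, the number of ground atoms is |H| raised to its arity; summing:
  p: 10;  q: 10^2 = 100;  r: 10^3 = 1000
Total ground atoms: 10 + 100 + 1000 = 1110.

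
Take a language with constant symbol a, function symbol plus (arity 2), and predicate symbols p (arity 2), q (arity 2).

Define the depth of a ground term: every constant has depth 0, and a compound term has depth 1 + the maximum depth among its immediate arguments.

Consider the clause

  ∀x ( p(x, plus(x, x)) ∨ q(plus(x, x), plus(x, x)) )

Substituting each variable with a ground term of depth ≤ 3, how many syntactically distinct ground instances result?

26

Ground terms of depth ≤ 3:
  If N_k denotes the number of depth-≤k ground terms, the 1 constant gives N_0 = 1, and each function symbol of arity r contributes N_{k-1}^r new terms at level k: N_k = 1 + N_{k-1}^2.
  N_0 = 1
  N_1 = 1 + 1^2 = 2
  N_2 = 1 + 2^2 = 5
  N_3 = 1 + 5^2 = 26
So there are 26 ground terms available for substitution.
The variable x ranges independently over the available ground terms, and distinct assignments produce distinct instances.
Number of ground instances = 26.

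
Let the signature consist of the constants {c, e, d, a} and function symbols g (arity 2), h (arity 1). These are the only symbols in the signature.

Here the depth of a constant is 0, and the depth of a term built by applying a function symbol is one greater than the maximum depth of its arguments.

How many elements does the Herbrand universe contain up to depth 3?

365424

If N_k denotes the number of depth-≤k ground terms, the 4 constants give N_0 = 4, and each function symbol of arity r contributes N_{k-1}^r new terms at level k: N_k = 4 + N_{k-1}^2 + N_{k-1}.
N_0 = 4
N_1 = 4 + 4^2 + 4 = 24
N_2 = 4 + 24^2 + 24 = 604
N_3 = 4 + 604^2 + 604 = 365424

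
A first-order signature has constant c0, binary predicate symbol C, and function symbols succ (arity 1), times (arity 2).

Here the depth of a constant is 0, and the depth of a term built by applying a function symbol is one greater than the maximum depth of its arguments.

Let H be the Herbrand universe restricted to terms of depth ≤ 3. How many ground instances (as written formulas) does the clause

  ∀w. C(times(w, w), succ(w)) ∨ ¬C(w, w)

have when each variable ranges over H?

183

Ground terms of depth ≤ 3:
  Write N_k for the number of ground terms of depth ≤ k. A term of depth ≤ k is either a constant or a function symbol applied to arguments of depth ≤ k−1, so N_k = 1 + N_{k-1} + N_{k-1}^2.
  N_0 = 1
  N_1 = 1 + 1 + 1^2 = 3
  N_2 = 1 + 3 + 3^2 = 13
  N_3 = 1 + 13 + 13^2 = 183
So there are 183 ground terms available for substitution.
The variable w ranges independently over the available ground terms, and distinct assignments produce distinct instances.
Number of ground instances = 183.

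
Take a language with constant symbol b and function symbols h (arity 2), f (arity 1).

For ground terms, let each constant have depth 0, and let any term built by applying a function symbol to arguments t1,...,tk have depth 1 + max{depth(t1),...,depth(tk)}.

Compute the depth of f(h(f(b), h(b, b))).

depth(f(b)) = 1 + depth(b) = 1 + 0 = 1
depth(h(b, b)) = 1 + max(0, 0) = 1
depth(h(f(b), h(b, b))) = 1 + max(1, 1) = 2
depth(f(h(f(b), h(b, b)))) = 1 + depth(h(f(b), h(b, b))) = 1 + 2 = 3

3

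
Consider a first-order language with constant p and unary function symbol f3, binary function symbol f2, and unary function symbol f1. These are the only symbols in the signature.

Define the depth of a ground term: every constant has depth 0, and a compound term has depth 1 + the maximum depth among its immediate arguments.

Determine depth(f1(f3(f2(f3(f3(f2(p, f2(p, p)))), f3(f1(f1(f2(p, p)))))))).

7

depth(f2(p, p)) = 1 + max(0, 0) = 1
depth(f2(p, f2(p, p))) = 1 + max(0, 1) = 2
depth(f3(f2(p, f2(p, p)))) = 1 + depth(f2(p, f2(p, p))) = 1 + 2 = 3
depth(f3(f3(f2(p, f2(p, p))))) = 1 + depth(f3(f2(p, f2(p, p)))) = 1 + 3 = 4
depth(f1(f2(p, p))) = 1 + depth(f2(p, p)) = 1 + 1 = 2
depth(f1(f1(f2(p, p)))) = 1 + depth(f1(f2(p, p))) = 1 + 2 = 3
depth(f3(f1(f1(f2(p, p))))) = 1 + depth(f1(f1(f2(p, p)))) = 1 + 3 = 4
depth(f2(f3(f3(f2(p, f2(p, p)))), f3(f1(f1(f2(p, p)))))) = 1 + max(4, 4) = 5
depth(f3(f2(f3(f3(f2(p, f2(p, p)))), f3(f1(f1(f2(p, p))))))) = 1 + depth(f2(f3(f3(f2(p, f2(p, p)))), f3(f1(f1(f2(p, p)))))) = 1 + 5 = 6
depth(f1(f3(f2(f3(f3(f2(p, f2(p, p)))), f3(f1(f1(f2(p, p)))))))) = 1 + depth(f3(f2(f3(f3(f2(p, f2(p, p)))), f3(f1(f1(f2(p, p))))))) = 1 + 6 = 7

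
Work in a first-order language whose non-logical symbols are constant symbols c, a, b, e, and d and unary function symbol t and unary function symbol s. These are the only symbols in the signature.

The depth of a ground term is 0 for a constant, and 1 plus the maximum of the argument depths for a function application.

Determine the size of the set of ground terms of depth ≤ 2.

Write N_k for the number of ground terms of depth ≤ k. A term of depth ≤ k is either a constant or a function symbol applied to arguments of depth ≤ k−1, so N_k = 5 + N_{k-1} + N_{k-1}.
N_0 = 5
N_1 = 5 + 5 + 5 = 15
N_2 = 5 + 15 + 15 = 35

35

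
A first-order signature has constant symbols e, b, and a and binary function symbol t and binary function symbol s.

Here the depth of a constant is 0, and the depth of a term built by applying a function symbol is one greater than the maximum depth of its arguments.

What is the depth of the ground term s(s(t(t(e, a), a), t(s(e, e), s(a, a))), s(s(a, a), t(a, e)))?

4

depth(t(e, a)) = 1 + max(0, 0) = 1
depth(t(t(e, a), a)) = 1 + max(1, 0) = 2
depth(s(e, e)) = 1 + max(0, 0) = 1
depth(s(a, a)) = 1 + max(0, 0) = 1
depth(t(s(e, e), s(a, a))) = 1 + max(1, 1) = 2
depth(s(t(t(e, a), a), t(s(e, e), s(a, a)))) = 1 + max(2, 2) = 3
depth(t(a, e)) = 1 + max(0, 0) = 1
depth(s(s(a, a), t(a, e))) = 1 + max(1, 1) = 2
depth(s(s(t(t(e, a), a), t(s(e, e), s(a, a))), s(s(a, a), t(a, e)))) = 1 + max(3, 2) = 4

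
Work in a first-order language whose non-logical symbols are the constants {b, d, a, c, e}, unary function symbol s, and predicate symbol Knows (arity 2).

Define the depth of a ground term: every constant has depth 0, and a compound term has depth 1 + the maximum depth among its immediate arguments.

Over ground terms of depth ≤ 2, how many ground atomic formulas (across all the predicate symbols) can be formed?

First count ground terms of depth ≤ 2.
Write N_k for the number of ground terms of depth ≤ k. A term of depth ≤ k is either a constant or a function symbol applied to arguments of depth ≤ k−1, so N_k = 5 + N_{k-1}.
N_0 = 5
N_1 = 5 + 5 = 10
N_2 = 5 + 10 = 15
So |H| = 15.
For each predicate symbol, the number of ground atoms is |H| raised to its arity; summing:
  Knows: 15^2 = 225
Total ground atoms: 225.

225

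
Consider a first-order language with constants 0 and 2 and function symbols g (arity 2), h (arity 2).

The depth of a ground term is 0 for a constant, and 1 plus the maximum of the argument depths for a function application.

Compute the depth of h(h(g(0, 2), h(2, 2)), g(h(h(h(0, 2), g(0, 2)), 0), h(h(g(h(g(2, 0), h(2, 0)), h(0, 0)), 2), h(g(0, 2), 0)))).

7

depth(g(0, 2)) = 1 + max(0, 0) = 1
depth(h(2, 2)) = 1 + max(0, 0) = 1
depth(h(g(0, 2), h(2, 2))) = 1 + max(1, 1) = 2
depth(h(0, 2)) = 1 + max(0, 0) = 1
depth(h(h(0, 2), g(0, 2))) = 1 + max(1, 1) = 2
depth(h(h(h(0, 2), g(0, 2)), 0)) = 1 + max(2, 0) = 3
depth(g(2, 0)) = 1 + max(0, 0) = 1
depth(h(2, 0)) = 1 + max(0, 0) = 1
depth(h(g(2, 0), h(2, 0))) = 1 + max(1, 1) = 2
depth(h(0, 0)) = 1 + max(0, 0) = 1
depth(g(h(g(2, 0), h(2, 0)), h(0, 0))) = 1 + max(2, 1) = 3
depth(h(g(h(g(2, 0), h(2, 0)), h(0, 0)), 2)) = 1 + max(3, 0) = 4
depth(h(g(0, 2), 0)) = 1 + max(1, 0) = 2
depth(h(h(g(h(g(2, 0), h(2, 0)), h(0, 0)), 2), h(g(0, 2), 0))) = 1 + max(4, 2) = 5
depth(g(h(h(h(0, 2), g(0, 2)), 0), h(h(g(h(g(2, 0), h(2, 0)), h(0, 0)), 2), h(g(0, 2), 0)))) = 1 + max(3, 5) = 6
depth(h(h(g(0, 2), h(2, 2)), g(h(h(h(0, 2), g(0, 2)), 0), h(h(g(h(g(2, 0), h(2, 0)), h(0, 0)), 2), h(g(0, 2), 0))))) = 1 + max(2, 6) = 7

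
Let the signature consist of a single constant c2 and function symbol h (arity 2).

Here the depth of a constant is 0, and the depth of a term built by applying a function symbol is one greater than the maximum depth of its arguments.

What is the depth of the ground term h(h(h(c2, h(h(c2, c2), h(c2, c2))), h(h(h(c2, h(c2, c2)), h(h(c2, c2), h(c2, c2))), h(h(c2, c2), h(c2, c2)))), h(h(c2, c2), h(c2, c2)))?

6

depth(h(c2, c2)) = 1 + max(0, 0) = 1
depth(h(h(c2, c2), h(c2, c2))) = 1 + max(1, 1) = 2
depth(h(c2, h(h(c2, c2), h(c2, c2)))) = 1 + max(0, 2) = 3
depth(h(c2, h(c2, c2))) = 1 + max(0, 1) = 2
depth(h(h(c2, h(c2, c2)), h(h(c2, c2), h(c2, c2)))) = 1 + max(2, 2) = 3
depth(h(h(h(c2, h(c2, c2)), h(h(c2, c2), h(c2, c2))), h(h(c2, c2), h(c2, c2)))) = 1 + max(3, 2) = 4
depth(h(h(c2, h(h(c2, c2), h(c2, c2))), h(h(h(c2, h(c2, c2)), h(h(c2, c2), h(c2, c2))), h(h(c2, c2), h(c2, c2))))) = 1 + max(3, 4) = 5
depth(h(h(h(c2, h(h(c2, c2), h(c2, c2))), h(h(h(c2, h(c2, c2)), h(h(c2, c2), h(c2, c2))), h(h(c2, c2), h(c2, c2)))), h(h(c2, c2), h(c2, c2)))) = 1 + max(5, 2) = 6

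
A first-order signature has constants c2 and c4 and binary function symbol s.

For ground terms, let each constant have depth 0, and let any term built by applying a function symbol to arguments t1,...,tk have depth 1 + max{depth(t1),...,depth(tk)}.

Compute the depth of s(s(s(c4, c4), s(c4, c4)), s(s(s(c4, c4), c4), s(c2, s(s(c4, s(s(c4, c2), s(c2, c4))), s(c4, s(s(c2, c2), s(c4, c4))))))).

7

depth(s(c4, c4)) = 1 + max(0, 0) = 1
depth(s(s(c4, c4), s(c4, c4))) = 1 + max(1, 1) = 2
depth(s(s(c4, c4), c4)) = 1 + max(1, 0) = 2
depth(s(c4, c2)) = 1 + max(0, 0) = 1
depth(s(c2, c4)) = 1 + max(0, 0) = 1
depth(s(s(c4, c2), s(c2, c4))) = 1 + max(1, 1) = 2
depth(s(c4, s(s(c4, c2), s(c2, c4)))) = 1 + max(0, 2) = 3
depth(s(c2, c2)) = 1 + max(0, 0) = 1
depth(s(s(c2, c2), s(c4, c4))) = 1 + max(1, 1) = 2
depth(s(c4, s(s(c2, c2), s(c4, c4)))) = 1 + max(0, 2) = 3
depth(s(s(c4, s(s(c4, c2), s(c2, c4))), s(c4, s(s(c2, c2), s(c4, c4))))) = 1 + max(3, 3) = 4
depth(s(c2, s(s(c4, s(s(c4, c2), s(c2, c4))), s(c4, s(s(c2, c2), s(c4, c4)))))) = 1 + max(0, 4) = 5
depth(s(s(s(c4, c4), c4), s(c2, s(s(c4, s(s(c4, c2), s(c2, c4))), s(c4, s(s(c2, c2), s(c4, c4))))))) = 1 + max(2, 5) = 6
depth(s(s(s(c4, c4), s(c4, c4)), s(s(s(c4, c4), c4), s(c2, s(s(c4, s(s(c4, c2), s(c2, c4))), s(c4, s(s(c2, c2), s(c4, c4)))))))) = 1 + max(2, 6) = 7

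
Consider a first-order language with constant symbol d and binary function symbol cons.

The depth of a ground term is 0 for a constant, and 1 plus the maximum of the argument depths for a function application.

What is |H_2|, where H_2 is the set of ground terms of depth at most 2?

Let N_k = |{terms of depth ≤ k}|. Then N_0 = 1 and N_k = 1 + N_{k-1}^2 for k ≥ 1 (one summand per function symbol, arity giving the exponent).
N_0 = 1
N_1 = 1 + 1^2 = 2
N_2 = 1 + 2^2 = 5
Explicitly: d, cons(d, d), cons(d, cons(d, d)), cons(cons(d, d), d), cons(cons(d, d), cons(d, d)).

5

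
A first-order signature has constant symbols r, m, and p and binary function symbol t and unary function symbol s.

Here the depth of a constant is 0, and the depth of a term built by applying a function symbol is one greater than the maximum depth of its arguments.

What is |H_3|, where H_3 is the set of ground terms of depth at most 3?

59295

Write N_k for the number of ground terms of depth ≤ k. A term of depth ≤ k is either a constant or a function symbol applied to arguments of depth ≤ k−1, so N_k = 3 + N_{k-1}^2 + N_{k-1}.
N_0 = 3
N_1 = 3 + 3^2 + 3 = 15
N_2 = 3 + 15^2 + 15 = 243
N_3 = 3 + 243^2 + 243 = 59295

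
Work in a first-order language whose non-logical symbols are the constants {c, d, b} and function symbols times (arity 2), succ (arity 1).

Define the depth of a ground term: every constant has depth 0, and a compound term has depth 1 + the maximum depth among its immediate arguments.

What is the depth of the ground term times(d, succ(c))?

depth(succ(c)) = 1 + depth(c) = 1 + 0 = 1
depth(times(d, succ(c))) = 1 + max(0, 1) = 2

2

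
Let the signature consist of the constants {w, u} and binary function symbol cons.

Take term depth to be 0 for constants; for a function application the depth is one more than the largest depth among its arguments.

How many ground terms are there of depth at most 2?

38

Count level by level. With function symbols cons/2, the terms of depth ≤ k are the 2 constants together with each function applied to depth-≤(k−1) tuples, so N_k = 2 + N_{k-1}^2.
N_0 = 2
N_1 = 2 + 2^2 = 6
N_2 = 2 + 6^2 = 38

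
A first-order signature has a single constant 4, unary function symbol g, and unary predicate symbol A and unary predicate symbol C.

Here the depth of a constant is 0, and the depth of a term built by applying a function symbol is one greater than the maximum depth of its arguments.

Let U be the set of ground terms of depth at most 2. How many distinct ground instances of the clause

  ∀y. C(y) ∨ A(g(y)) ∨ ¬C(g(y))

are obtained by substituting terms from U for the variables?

3

Ground terms of depth ≤ 2:
  Count level by level. With function symbols g/1, the terms of depth ≤ k are the 1 constant together with each function applied to depth-≤(k−1) tuples, so N_k = 1 + N_{k-1}.
  N_0 = 1
  N_1 = 1 + 1 = 2
  N_2 = 1 + 2 = 3
  Explicitly: 4, g(4), g(g(4)).
So there are 3 ground terms available for substitution.
The variable y ranges independently over the available ground terms, and distinct assignments produce distinct instances.
Number of ground instances = 3.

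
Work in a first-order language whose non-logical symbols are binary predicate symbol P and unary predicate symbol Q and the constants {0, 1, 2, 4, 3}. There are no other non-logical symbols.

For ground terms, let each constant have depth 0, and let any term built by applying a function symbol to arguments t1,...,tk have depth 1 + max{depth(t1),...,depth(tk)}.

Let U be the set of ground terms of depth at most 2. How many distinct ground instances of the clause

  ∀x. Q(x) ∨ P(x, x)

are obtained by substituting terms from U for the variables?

Ground terms of depth ≤ 2:
  With no function symbols every ground term is a constant, so there are exactly 5 ground terms at every depth bound.
  N_0 = 5
  N_1 = 5
  N_2 = 5
  Explicitly: 0, 1, 2, 4, 3.
So there are 5 ground terms available for substitution.
The body mentions the single quantified variable x; since ground terms form a free algebra, no two substitutions collapse to the same formula.
Number of ground instances = 5.

5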